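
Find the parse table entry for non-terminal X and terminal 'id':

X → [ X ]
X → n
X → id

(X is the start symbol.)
To find M[X, 'id'], we find productions for X where 'id' is in the predict set (PREDICT(N → α) = (FIRST(α) \ {ε}) ∪ (FOLLOW(N) if α ⇒* ε)).

X → [ X ]: PREDICT = { '[' }
X → n: PREDICT = { 'n' }
X → id: PREDICT = { 'id' }
  'id' is in predict set, so this production goes in M[X, 'id']

M[X, 'id'] = X → id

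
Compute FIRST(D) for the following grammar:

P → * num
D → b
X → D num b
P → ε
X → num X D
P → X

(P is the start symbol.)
{ 'b' }

To compute FIRST(D), examine every production with D on the left-hand side, reading each right-hand side left to right until a non-nullable symbol is reached.

From D → b:
  - b is a terminal: add 'b' and stop

Collecting: FIRST(D) = { 'b' }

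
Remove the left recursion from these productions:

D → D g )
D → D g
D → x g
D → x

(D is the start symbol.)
D → x g D'
D → x D'
D' → g ) D'
D' → g D'
D' → ε

D is directly left-recursive. The standard transformation for
  A → A α₁ | ... | A α_m | β₁ | ... | β_n
is
  A  → β₁ A' | ... | β_n A'
  A' → α₁ A' | ... | α_m A' | ε

D → x g becomes D → x g D'
D → x becomes D → x D'
D → D g ) becomes D' → g ) D'
D → D g becomes D' → g D'
Add D' → ε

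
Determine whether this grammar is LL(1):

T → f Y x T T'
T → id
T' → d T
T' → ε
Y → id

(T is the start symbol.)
No. Predict set conflict for T': { 'd' }

Relevant sets:
  FOLLOW(T') = { $, 'd' }

For T:
  PREDICT(T → f Y x T T') = { 'f' }
  PREDICT(T → id) = { 'id' }
For T':
  PREDICT(T' → d T) = { 'd' }
  PREDICT(T' → ε) = { $, 'd' }
Y has a single production, so nothing to check there.

Conflict found: Predict set conflict for T': { 'd' }
The grammar is NOT LL(1).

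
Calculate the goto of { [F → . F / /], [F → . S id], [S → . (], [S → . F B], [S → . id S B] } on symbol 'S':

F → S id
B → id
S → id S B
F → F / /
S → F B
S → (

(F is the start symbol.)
{ [F → S . id] }

GOTO(I, 'S') = CLOSURE({ [A → αX.β] : [A → α.Xβ] ∈ I, X = 'S' })

Items with dot before 'S', with the dot advanced:
  [F → . S id] → [F → S . id]
Closure adds nothing (no advanced item has the dot before a non-terminal).

GOTO = { [F → S . id] }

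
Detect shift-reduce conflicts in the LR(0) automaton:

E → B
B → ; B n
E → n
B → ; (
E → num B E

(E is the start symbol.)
A shift-reduce conflict occurs when an LR(0) state has both:
  - a complete (reduce) item [A → α .] (dot at the end), and
  - a shift item [B → β . c γ] (dot before a terminal).

Augment with E' → E and build the canonical LR(0) collection (I0 = CLOSURE({[E' → . E]}), then GOTO on every symbol after a dot until no new states appear). It has 11 states:
  I0: { [B → . ; (], [B → . ; B n], [E → . B], [E → . n], [E → . num B E], [E' → . E] }  — shift
  I1: { [B → . ; (], [B → . ; B n], [B → ; . (], [B → ; . B n] }  — shift
  I2: { [E → B .] }  — reduce
  I3: { [E' → E .] }  — accept
  I4: { [E → n .] }  — reduce
  I5: { [B → . ; (], [B → . ; B n], [E → num . B E] }  — shift
  I6: { [B → . ; (], [B → . ; B n], [E → . B], [E → . n], [E → . num B E], [E → num B . E] }  — shift
  I7: { [E → num B E .] }  — reduce
  I8: { [B → ; ( .] }  — reduce
  I9: { [B → ; B . n] }  — shift
  I10: { [B → ; B n .] }  — reduce

No state contains both a complete item and a shift item.

Answer: No shift-reduce conflicts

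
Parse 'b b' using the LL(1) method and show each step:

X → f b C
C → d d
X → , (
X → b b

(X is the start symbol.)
LL(1) parsing maintains a stack (initially the start symbol over $) and the input. At each step: if the stack top is a terminal, match it against the current input token; if it is a non-terminal N, replace it with the RHS of M[N, lookahead] (the unique production whose predict set contains the lookahead).

Stack is shown with the top on the left.

Stack  Input  Action
--------------------
X $    b b $  output X → b b
b b $  b b $  match 'b'
b $    b $    match 'b'
$      $      accept

The string is accepted.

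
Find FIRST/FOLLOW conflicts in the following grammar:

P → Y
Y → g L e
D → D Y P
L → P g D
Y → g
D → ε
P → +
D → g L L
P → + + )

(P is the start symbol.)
Nullable non-terminals: D.
FIRST sets used below: FIRST(D) = { 'g', ε }, FIRST(Y) = { 'g' }

D: nullable alternative(s) D → ε; FOLLOW(D) = { '+', 'e', 'g' }
  D → D Y P: FIRST \ {ε} = { 'g' } — overlaps FOLLOW(D) on { 'g' }: CONFLICT
  D → ε: FIRST \ {ε} = { } — this is the only nullable alternative, skip
  D → g L L: FIRST \ {ε} = { 'g' } — overlaps FOLLOW(D) on { 'g' }: CONFLICT

L, P, Y have no nullable alternative, so no FIRST/FOLLOW check is needed there.

So the grammar has 2 FIRST/FOLLOW conflicts (marked CONFLICT above).

Answer: Yes. D → D Y P with FOLLOW(D) on { 'g' }; D → g L L with FOLLOW(D) on { 'g' }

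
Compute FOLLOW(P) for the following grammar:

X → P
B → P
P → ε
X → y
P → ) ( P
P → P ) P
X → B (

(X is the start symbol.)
To compute FOLLOW(P), find every occurrence of P on a right-hand side N → α P β: add FIRST(β) \ {ε}, and if β is empty or nullable also add FOLLOW(N). Iterate to a fixed point.

In X → P: P is at the end, add FOLLOW(X)
In B → P: P is at the end, add FOLLOW(B)
In P → ) ( P: P is at the end; this adds FOLLOW(P) to itself — nothing new
In P → P ) P: P is followed by ')' P, add FIRST(')' P) \ {ε} = { ')' }
In P → P ) P: P is at the end; this adds FOLLOW(P) to itself — nothing new

The FOLLOW sets referred to above (computed the same way, to a fixed point):
  FOLLOW(X) = { $ }
  FOLLOW(B) = { '(' }

Taking the union: FOLLOW(P) = { $, '(', ')' }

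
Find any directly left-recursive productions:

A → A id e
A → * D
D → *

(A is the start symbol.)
Yes, A is left-recursive

Direct left recursion occurs when N → N α for some non-terminal N (the right-hand side begins with the left-hand side itself).

A → A id e: LEFT RECURSIVE (starts with A)
A → * D: starts with '*'
D → *: starts with '*'

The grammar has direct left recursion on: A.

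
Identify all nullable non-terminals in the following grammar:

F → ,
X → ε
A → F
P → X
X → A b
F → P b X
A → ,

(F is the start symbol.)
{ 'P', 'X' }

A non-terminal is nullable if it can derive ε (the empty string): either it has an ε-production, or it has a production whose right-hand side consists entirely of nullable non-terminals.

ε-productions: X → ε
So X is immediately nullable.
P → X: every symbol on the right is nullable, so P is nullable too.
No further non-terminal can be added: every production for the remaining non-terminals contains a terminal or a non-nullable non-terminal.
Nullable = { 'P', 'X' }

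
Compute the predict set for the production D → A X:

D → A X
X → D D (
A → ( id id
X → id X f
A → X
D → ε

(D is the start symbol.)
PREDICT(D → A X) = (FIRST(RHS) \ {ε}) ∪ (FOLLOW(D) if ε ∈ FIRST(RHS), i.e. RHS ⇒* ε)
FIRST(A) = { '(', 'id' }
FIRST(A X) = { '(', 'id' }
ε ∉ FIRST(A X), so FOLLOW(D) is not added.
PREDICT(D → A X) = { '(', 'id' }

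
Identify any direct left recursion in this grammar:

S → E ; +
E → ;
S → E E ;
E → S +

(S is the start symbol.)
S → E ; +: starts with E
E → ;: starts with ';'
S → E E ;: starts with E
E → S +: starts with S

No direct left recursion found.

Answer: No direct left recursion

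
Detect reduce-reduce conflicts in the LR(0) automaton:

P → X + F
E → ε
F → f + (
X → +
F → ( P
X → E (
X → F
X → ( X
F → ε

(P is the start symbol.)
A reduce-reduce conflict occurs when an LR(0) state has two complete items [A → α .] and [B → β .] — both call for a reduction, and with no lookahead the parser cannot choose between them.

Augment with P' → P and build the canonical LR(0) collection (I0 = CLOSURE({[P' → . P]}), then GOTO on every symbol after a dot until no new states appear). It has 16 states:
  I0: { [E → .], [F → . ( P], [F → . f + (], [F → .], [P → . X + F], [P' → . P], [X → . ( X], [X → . +], [X → . E (], [X → . F] }  — shift, 2 reduces
  I1: { [E → .], [F → ( . P], [F → . ( P], [F → . f + (], [F → .], [P → . X + F], [X → ( . X], [X → . ( X], [X → . +], [X → . E (], [X → . F] }  — shift, 2 reduces
  I2: { [X → + .] }  — reduce
  I3: { [X → E . (] }  — shift
  I4: { [X → F .] }  — reduce
  I5: { [P' → P .] }  — accept
  I6: { [P → X . + F] }  — shift
  I7: { [F → f . + (] }  — shift
  I8: { [F → f + . (] }  — shift
  I9: { [F → f + ( .] }  — reduce
  I10: { [F → . ( P], [F → . f + (], [F → .], [P → X + . F] }  — shift, reduce
  I11: { [E → .], [F → ( . P], [F → . ( P], [F → . f + (], [F → .], [P → . X + F], [X → . ( X], [X → . +], [X → . E (], [X → . F] }  — shift, 2 reduces
  I12: { [P → X + F .] }  — reduce
  I13: { [F → ( P .] }  — reduce
  I14: { [X → E ( .] }  — reduce
  I15: { [P → X . + F], [X → ( X .] }  — shift, reduce

I0 contains complete items [E → .], [F → .] — reduce-reduce conflict.
I1 contains complete items [E → .], [F → .] — reduce-reduce conflict.
I11 contains complete items [E → .], [F → .] — reduce-reduce conflict.

Answer: Yes — I0: [E → .] vs [F → .]; I1: [E → .] vs [F → .]; I11: [E → .] vs [F → .]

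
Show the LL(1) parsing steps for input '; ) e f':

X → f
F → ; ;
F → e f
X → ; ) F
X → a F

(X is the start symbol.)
LL(1) parsing maintains a stack (initially the start symbol over $) and the input. At each step: if the stack top is a terminal, match it against the current input token; if it is a non-terminal N, replace it with the RHS of M[N, lookahead] (the unique production whose predict set contains the lookahead).

Stack is shown with the top on the left.

Stack    Input      Action
--------------------------
X $      ; ) e f $  output X → ; ) F
; ) F $  ; ) e f $  match ';'
) F $    ) e f $    match ')'
F $      e f $      output F → e f
e f $    e f $      match 'e'
f $      f $        match 'f'
$        $          accept

The string is accepted.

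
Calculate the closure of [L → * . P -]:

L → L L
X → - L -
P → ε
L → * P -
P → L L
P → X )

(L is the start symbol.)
{ [L → * . P -], [L → . * P -], [L → . L L], [P → . L L], [P → . X )], [P → .], [X → . - L -] }

Start with: [L → * . P -]
  [L → * . P -] has the dot before P: add [P → .], [P → . L L], [P → . X )]
  [P → . L L] has the dot before L: add [L → . L L], [L → . * P -]
  [P → . X )] has the dot before X: add [X → . - L -]
No further items can be added.

CLOSURE = { [L → * . P -], [L → . * P -], [L → . L L], [P → . L L], [P → . X )], [P → .], [X → . - L -] }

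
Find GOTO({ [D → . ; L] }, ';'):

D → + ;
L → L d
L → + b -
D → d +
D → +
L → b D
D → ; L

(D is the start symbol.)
GOTO(I, ';') = CLOSURE({ [A → αX.β] : [A → α.Xβ] ∈ I, X = ';' })

Items with dot before ';', with the dot advanced:
  [D → . ; L] → [D → ; . L]
Closure of the advanced items:
  [D → ; . L] has the dot before L: add [L → . L d], [L → . + b -], [L → . b D]

GOTO = { [D → ; . L], [L → . + b -], [L → . L d], [L → . b D] }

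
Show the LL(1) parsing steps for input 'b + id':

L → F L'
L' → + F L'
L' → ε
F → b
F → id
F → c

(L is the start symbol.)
Stack is shown with the top on the left.

Stack     Input     Action
--------------------------
L $       b + id $  output L → F L'
F L' $    b + id $  output F → b
b L' $    b + id $  match 'b'
L' $      + id $    output L' → + F L'
+ F L' $  + id $    match '+'
F L' $    id $      output F → id
id L' $   id $      match 'id'
L' $      $         output L' → ε
$         $         accept

The string is accepted.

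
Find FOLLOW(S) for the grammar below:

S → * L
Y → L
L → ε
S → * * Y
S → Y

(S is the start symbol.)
{ $ }

S is the start symbol, so $ ∈ FOLLOW(S).
S does not occur on any right-hand side.

Taking the union: FOLLOW(S) = { $ }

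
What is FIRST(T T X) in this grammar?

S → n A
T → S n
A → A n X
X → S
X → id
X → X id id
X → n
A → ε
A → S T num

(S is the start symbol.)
{ 'n' }

FIRST sets of the non-terminals involved (from the grammar, by fixed-point iteration):
  FIRST(T) = { 'n' }

To compute FIRST(T T X), process the symbols left to right:
Symbol T is a non-terminal. Add FIRST(T) \ {ε} = { 'n' }
T is not nullable (ε ∉ FIRST(T)), so stop here.
FIRST(T T X) = { 'n' }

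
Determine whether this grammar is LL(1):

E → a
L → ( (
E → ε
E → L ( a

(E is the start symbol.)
Yes, the grammar is LL(1).

Relevant sets:
  FIRST(L) = { '(' }
  FOLLOW(E) = { $ }

For E:
  PREDICT(E → a) = { 'a' }
  PREDICT(E → ε) = { $ }
  PREDICT(E → L '(' a) = { '(' }
L has a single production, so nothing to check there.

All predict sets are disjoint. The grammar IS LL(1).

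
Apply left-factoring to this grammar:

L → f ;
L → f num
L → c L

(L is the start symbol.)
L → f L'
L' → ;
L' → num
L → c L

Left-factoring transforms A → αβ₁ | αβ₂ into A → αA' and A' → β₁ | β₂
(α is the longest common prefix among the alternatives). Repeat until
no nonterminal has two alternatives with a common prefix.

Round 1: L has alternatives sharing prefix 'f'. Introduce L': L → f L'
  Add: L' → ;
  Add: L' → num

No remaining common prefixes — done.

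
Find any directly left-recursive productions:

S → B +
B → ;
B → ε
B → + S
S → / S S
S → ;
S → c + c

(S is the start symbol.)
No direct left recursion

S → B +: starts with B
B → ;: starts with ';'
B → ε: starts with ε
B → + S: starts with '+'
S → / S S: starts with '/'
S → ;: starts with ';'
S → c + c: starts with c

No direct left recursion found.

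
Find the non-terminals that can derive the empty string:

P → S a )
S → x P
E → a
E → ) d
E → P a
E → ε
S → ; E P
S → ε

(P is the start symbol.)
{ 'E', 'S' }

A non-terminal is nullable if it can derive ε (the empty string): either it has an ε-production, or it has a production whose right-hand side consists entirely of nullable non-terminals.

ε-productions: E → ε, S → ε
So E, S are immediately nullable.
No further non-terminal can be added: every production for the remaining non-terminals contains a terminal or a non-nullable non-terminal.
Nullable = { 'E', 'S' }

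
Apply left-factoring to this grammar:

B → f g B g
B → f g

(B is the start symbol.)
Left-factoring transforms A → αβ₁ | αβ₂ into A → αA' and A' → β₁ | β₂
(α is the longest common prefix among the alternatives). Repeat until
no nonterminal has two alternatives with a common prefix.

Round 1: B has alternatives sharing prefix 'f g'. Introduce B': B → f g B'
  Add: B' → B g
  Add: B' → ε

No remaining common prefixes — done.

Resulting grammar:
B → f g B'
B' → B g
B' → ε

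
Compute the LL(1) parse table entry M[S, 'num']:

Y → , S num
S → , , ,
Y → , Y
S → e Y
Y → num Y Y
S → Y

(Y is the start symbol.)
S → Y

To find M[S, 'num'], we find productions for S where 'num' is in the predict set (PREDICT(N → α) = (FIRST(α) \ {ε}) ∪ (FOLLOW(N) if α ⇒* ε)).

Relevant sets:
  FIRST(Y) = { ',', 'num' }

S → , , ,: PREDICT = { ',' }
S → e Y: PREDICT = { 'e' }
S → Y: PREDICT = { ',', 'num' }
  'num' is in predict set, so this production goes in M[S, 'num']

M[S, 'num'] = S → Y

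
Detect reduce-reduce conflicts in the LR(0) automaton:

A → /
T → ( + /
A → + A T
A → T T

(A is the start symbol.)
A reduce-reduce conflict occurs when an LR(0) state has two complete items [A → α .] and [B → β .] — both call for a reduction, and with no lookahead the parser cannot choose between them.

Augment with A' → A and build the canonical LR(0) collection (I0 = CLOSURE({[A' → . A]}), then GOTO on every symbol after a dot until no new states appear). It has 11 states:
  I0: { [A → . + A T], [A → . /], [A → . T T], [A' → . A], [T → . ( + /] }  — shift
  I1: { [T → ( . + /] }  — shift
  I2: { [A → + . A T], [A → . + A T], [A → . /], [A → . T T], [T → . ( + /] }  — shift
  I3: { [A → / .] }  — reduce
  I4: { [A' → A .] }  — accept
  I5: { [A → T . T], [T → . ( + /] }  — shift
  I6: { [A → T T .] }  — reduce
  I7: { [A → + A . T], [T → . ( + /] }  — shift
  I8: { [A → + A T .] }  — reduce
  I9: { [T → ( + . /] }  — shift
  I10: { [T → ( + / .] }  — reduce

No state contains more than one complete item.

Answer: No reduce-reduce conflicts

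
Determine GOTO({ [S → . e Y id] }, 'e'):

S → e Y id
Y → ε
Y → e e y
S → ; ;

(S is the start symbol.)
GOTO(I, 'e') = CLOSURE({ [A → αX.β] : [A → α.Xβ] ∈ I, X = 'e' })

Items with dot before 'e', with the dot advanced:
  [S → . e Y id] → [S → e . Y id]
Closure of the advanced items:
  [S → e . Y id] has the dot before Y: add [Y → .], [Y → . e e y]

GOTO = { [S → e . Y id], [Y → . e e y], [Y → .] }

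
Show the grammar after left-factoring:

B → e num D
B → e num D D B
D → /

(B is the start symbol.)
B → e num D B'
B' → ε
B' → D B
D → /

Left-factoring transforms A → αβ₁ | αβ₂ into A → αA' and A' → β₁ | β₂
(α is the longest common prefix among the alternatives). Repeat until
no nonterminal has two alternatives with a common prefix.

Round 1: B has alternatives sharing prefix 'e num D'. Introduce B': B → e num D B'
  Add: B' → ε
  Add: B' → D B

No remaining common prefixes — done.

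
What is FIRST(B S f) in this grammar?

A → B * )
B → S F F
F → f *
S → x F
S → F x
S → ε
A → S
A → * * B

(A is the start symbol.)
FIRST sets of the non-terminals involved (from the grammar, by fixed-point iteration):
  FIRST(B) = { 'f', 'x' }

To compute FIRST(B S f), process the symbols left to right:
Symbol B is a non-terminal. Add FIRST(B) \ {ε} = { 'f', 'x' }
B is not nullable (ε ∉ FIRST(B)), so stop here.
FIRST(B S f) = { 'f', 'x' }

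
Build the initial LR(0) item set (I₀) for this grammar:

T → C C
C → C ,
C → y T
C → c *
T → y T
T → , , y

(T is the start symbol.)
First, augment the grammar with T' → T
I₀ = CLOSURE({ [T' → . T] }):
  [T' → . T] has the dot before T: add [T → . C C], [T → . y T], [T → . , , y]
  [T → . C C] has the dot before C: add [C → . C ,], [C → . y T], [C → . c *]
No further items can be added.

I₀ = { [C → . C ,], [C → . c *], [C → . y T], [T → . , , y], [T → . C C], [T → . y T], [T' → . T] }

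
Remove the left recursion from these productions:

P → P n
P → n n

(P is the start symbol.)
P → n n P'
P' → n P'
P' → ε

P is directly left-recursive. The standard transformation for
  A → A α₁ | ... | A α_m | β₁ | ... | β_n
is
  A  → β₁ A' | ... | β_n A'
  A' → α₁ A' | ... | α_m A' | ε

P → n n becomes P → n n P'
P → P n becomes P' → n P'
Add P' → ε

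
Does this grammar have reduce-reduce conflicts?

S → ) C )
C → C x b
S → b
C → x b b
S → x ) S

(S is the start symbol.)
A reduce-reduce conflict occurs when an LR(0) state has two complete items [A → α .] and [B → β .] — both call for a reduction, and with no lookahead the parser cannot choose between them.

Augment with S' → S and build the canonical LR(0) collection (I0 = CLOSURE({[S' → . S]}), then GOTO on every symbol after a dot until no new states appear). It has 14 states:
  I0: { [S → . ) C )], [S → . b], [S → . x ) S], [S' → . S] }  — shift
  I1: { [C → . C x b], [C → . x b b], [S → ) . C )] }  — shift
  I2: { [S' → S .] }  — accept
  I3: { [S → b .] }  — reduce
  I4: { [S → x . ) S] }  — shift
  I5: { [S → . ) C )], [S → . b], [S → . x ) S], [S → x ) . S] }  — shift
  I6: { [S → x ) S .] }  — reduce
  I7: { [C → C . x b], [S → ) C . )] }  — shift
  I8: { [C → x . b b] }  — shift
  I9: { [C → x b . b] }  — shift
  I10: { [C → x b b .] }  — reduce
  I11: { [S → ) C ) .] }  — reduce
  I12: { [C → C x . b] }  — shift
  I13: { [C → C x b .] }  — reduce

No state contains more than one complete item.

Answer: No reduce-reduce conflicts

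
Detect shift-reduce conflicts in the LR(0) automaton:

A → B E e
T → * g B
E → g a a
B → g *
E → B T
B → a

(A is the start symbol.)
No shift-reduce conflicts

A shift-reduce conflict occurs when an LR(0) state has both:
  - a complete (reduce) item [A → α .] (dot at the end), and
  - a shift item [B → β . c γ] (dot before a terminal).

Augment with A' → A and build the canonical LR(0) collection (I0 = CLOSURE({[A' → . A]}), then GOTO on every symbol after a dot until no new states appear). It has 16 states:
  I0: { [A → . B E e], [A' → . A], [B → . a], [B → . g *] }  — shift
  I1: { [A' → A .] }  — accept
  I2: { [A → B . E e], [B → . a], [B → . g *], [E → . B T], [E → . g a a] }  — shift
  I3: { [B → a .] }  — reduce
  I4: { [B → g . *] }  — shift
  I5: { [B → g * .] }  — reduce
  I6: { [E → B . T], [T → . * g B] }  — shift
  I7: { [A → B E . e] }  — shift
  I8: { [B → g . *], [E → g . a a] }  — shift
  I9: { [E → g a . a] }  — shift
  I10: { [E → g a a .] }  — reduce
  I11: { [A → B E e .] }  — reduce
  I12: { [T → * . g B] }  — shift
  I13: { [E → B T .] }  — reduce
  I14: { [B → . a], [B → . g *], [T → * g . B] }  — shift
  I15: { [T → * g B .] }  — reduce

No state contains both a complete item and a shift item.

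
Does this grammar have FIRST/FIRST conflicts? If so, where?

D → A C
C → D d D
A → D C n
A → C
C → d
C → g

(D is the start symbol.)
Yes. C → D d D / C → d on { 'd' }; C → D d D / C → g on { 'g' }; A → D C n / A → C on { 'd', 'g' }

FIRST sets of the non-terminals at (or reachable through a nullable prefix from) the front of some alternative:
  FIRST(D) = { 'd', 'g' }
  FIRST(C) = { 'd', 'g' }

Productions for C:
  C → D d D: FIRST = { 'd', 'g' }
  C → d: FIRST = { 'd' }
  C → g: FIRST = { 'g' }
Productions for A:
  A → D C n: FIRST = { 'd', 'g' }
  A → C: FIRST = { 'd', 'g' }
D has only one production, so no FIRST/FIRST conflict is possible there.

Conflict for C: C → D d D and C → d
  Overlap: { 'd' }
Conflict for C: C → D d D and C → g
  Overlap: { 'g' }
Conflict for A: A → D C n and A → C
  Overlap: { 'd', 'g' }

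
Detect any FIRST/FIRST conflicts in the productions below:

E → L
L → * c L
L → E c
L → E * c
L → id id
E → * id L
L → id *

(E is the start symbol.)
FIRST sets of the non-terminals at (or reachable through a nullable prefix from) the front of some alternative:
  FIRST(L) = { '*', 'id' }
  FIRST(E) = { '*', 'id' }

Productions for E:
  E → L: FIRST = { '*', 'id' }
  E → * id L: FIRST = { '*' }
Productions for L:
  L → * c L: FIRST = { '*' }
  L → E c: FIRST = { '*', 'id' }
  L → E * c: FIRST = { '*', 'id' }
  L → id id: FIRST = { 'id' }
  L → id *: FIRST = { 'id' }

Conflict for E: E → L and E → * id L
  Overlap: { '*' }
Conflict for L: L → * c L and L → E c
  Overlap: { '*' }
Conflict for L: L → * c L and L → E * c
  Overlap: { '*' }
Conflict for L: L → E c and L → E * c
  Overlap: { '*', 'id' }
Conflict for L: L → E c and L → id id
  Overlap: { 'id' }
Conflict for L: L → E c and L → id *
  Overlap: { 'id' }
Conflict for L: L → E * c and L → id id
  Overlap: { 'id' }
Conflict for L: L → E * c and L → id *
  Overlap: { 'id' }
Conflict for L: L → id id and L → id *
  Overlap: { 'id' }

Answer: Yes. E → L / E → '*' id L on { '*' }; L → '*' c L / L → E c on { '*' }; L → '*' c L / L → E '*' c on { '*' }; L → E c / L → E '*' c on { '*', 'id' }; L → E c / L → id id on { 'id' }; L → E c / L → id '*' on { 'id' }; L → E '*' c / L → id id on { 'id' }; L → E '*' c / L → id '*' on { 'id' }; L → id id / L → id '*' on { 'id' }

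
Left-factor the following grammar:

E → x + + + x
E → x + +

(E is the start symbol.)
Left-factoring transforms A → αβ₁ | αβ₂ into A → αA' and A' → β₁ | β₂
(α is the longest common prefix among the alternatives). Repeat until
no nonterminal has two alternatives with a common prefix.

Round 1: E has alternatives sharing prefix 'x + +'. Introduce E': E → x + + E'
  Add: E' → + x
  Add: E' → ε

No remaining common prefixes — done.

Resulting grammar:
E → x + + E'
E' → + x
E' → ε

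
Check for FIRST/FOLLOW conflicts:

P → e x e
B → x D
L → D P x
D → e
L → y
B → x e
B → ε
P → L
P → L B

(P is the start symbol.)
Nullable non-terminals: B.

B: nullable alternative(s) B → ε; FOLLOW(B) = { $, 'x' }
  B → x D: FIRST \ {ε} = { 'x' } — overlaps FOLLOW(B) on { 'x' }: CONFLICT
  B → x e: FIRST \ {ε} = { 'x' } — overlaps FOLLOW(B) on { 'x' }: CONFLICT
  B → ε: FIRST \ {ε} = { } — this is the only nullable alternative, skip

D, L, P have no nullable alternative, so no FIRST/FOLLOW check is needed there.

So the grammar has 2 FIRST/FOLLOW conflicts (marked CONFLICT above).

Answer: Yes. B → x D with FOLLOW(B) on { 'x' }; B → x e with FOLLOW(B) on { 'x' }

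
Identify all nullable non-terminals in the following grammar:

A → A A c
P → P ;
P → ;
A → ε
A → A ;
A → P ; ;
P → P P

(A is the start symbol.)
ε-productions: A → ε
So A is immediately nullable.
No further non-terminal can be added: every production for the remaining non-terminals contains a terminal or a non-nullable non-terminal.
Nullable = { 'A' }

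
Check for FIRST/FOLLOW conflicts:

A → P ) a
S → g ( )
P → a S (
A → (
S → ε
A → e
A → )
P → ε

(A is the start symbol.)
A FIRST/FOLLOW conflict occurs when a non-terminal N has a nullable alternative N → β (β ⇒* ε) and another alternative N → α with FIRST(α) ∩ FOLLOW(N) ≠ ∅: on such a lookahead the parser cannot decide between expanding α and letting N vanish via β.

Nullable non-terminals: P, S.

P: nullable alternative(s) P → ε; FOLLOW(P) = { ')' }
  P → a S (: FIRST \ {ε} = { 'a' } — disjoint from FOLLOW(P)
  P → ε: FIRST \ {ε} = { } — this is the only nullable alternative, skip

S: nullable alternative(s) S → ε; FOLLOW(S) = { '(' }
  S → g ( ): FIRST \ {ε} = { 'g' } — disjoint from FOLLOW(S)
  S → ε: FIRST \ {ε} = { } — this is the only nullable alternative, skip

A has no nullable alternative, so no FIRST/FOLLOW check is needed there.

No FIRST/FOLLOW conflicts found.

Answer: No FIRST/FOLLOW conflicts.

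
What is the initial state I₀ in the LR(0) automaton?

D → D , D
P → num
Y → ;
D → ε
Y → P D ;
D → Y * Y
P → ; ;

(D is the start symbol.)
{ [D → . D , D], [D → . Y * Y], [D → .], [D' → . D], [P → . ; ;], [P → . num], [Y → . ;], [Y → . P D ;] }

First, augment the grammar with D' → D
I₀ = CLOSURE({ [D' → . D] }):
  [D' → . D] has the dot before D: add [D → . D , D], [D → .], [D → . Y * Y]
  [D → . Y * Y] has the dot before Y: add [Y → . ;], [Y → . P D ;]
  [Y → . P D ;] has the dot before P: add [P → . num], [P → . ; ;]
No further items can be added.

I₀ = { [D → . D , D], [D → . Y * Y], [D → .], [D' → . D], [P → . ; ;], [P → . num], [Y → . ;], [Y → . P D ;] }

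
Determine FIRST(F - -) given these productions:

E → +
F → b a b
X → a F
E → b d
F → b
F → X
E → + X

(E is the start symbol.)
FIRST sets of the non-terminals involved (from the grammar, by fixed-point iteration):
  FIRST(F) = { 'a', 'b' }

To compute FIRST(F - -), process the symbols left to right:
Symbol F is a non-terminal. Add FIRST(F) \ {ε} = { 'a', 'b' }
F is not nullable (ε ∉ FIRST(F)), so stop here.
FIRST(F - -) = { 'a', 'b' }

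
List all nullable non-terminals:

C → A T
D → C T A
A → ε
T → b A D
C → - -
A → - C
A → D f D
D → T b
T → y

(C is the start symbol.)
{ 'A' }

A non-terminal is nullable if it can derive ε (the empty string): either it has an ε-production, or it has a production whose right-hand side consists entirely of nullable non-terminals.

ε-productions: A → ε
So A is immediately nullable.
No further non-terminal can be added: every production for the remaining non-terminals contains a terminal or a non-nullable non-terminal.
Nullable = { 'A' }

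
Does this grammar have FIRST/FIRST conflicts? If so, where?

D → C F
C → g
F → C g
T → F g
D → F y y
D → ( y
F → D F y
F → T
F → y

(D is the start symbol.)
Yes. D → C F / D → F y y on { 'g' }; D → F y y / D → '(' y on { '(' }; F → C g / F → D F y on { 'g' }; F → C g / F → T on { 'g' }; F → D F y / F → T on { '(', 'g', 'y' }; F → D F y / F → y on { 'y' }; F → T / F → y on { 'y' }

A FIRST/FIRST conflict occurs when two productions N → α and N → β for the same non-terminal have FIRST(α) ∩ FIRST(β) ≠ ∅ (with ε ∈ FIRST of a nullable right-hand side, so two nullable alternatives also conflict).

FIRST sets of the non-terminals at (or reachable through a nullable prefix from) the front of some alternative:
  FIRST(C) = { 'g' }
  FIRST(F) = { '(', 'g', 'y' }
  FIRST(D) = { '(', 'g', 'y' }
  FIRST(T) = { '(', 'g', 'y' }

Productions for D:
  D → C F: FIRST = { 'g' }
  D → F y y: FIRST = { '(', 'g', 'y' }
  D → ( y: FIRST = { '(' }
Productions for F:
  F → C g: FIRST = { 'g' }
  F → D F y: FIRST = { '(', 'g', 'y' }
  F → T: FIRST = { '(', 'g', 'y' }
  F → y: FIRST = { 'y' }
C, T have only one production, so no FIRST/FIRST conflict is possible there.

Conflict for D: D → C F and D → F y y
  Overlap: { 'g' }
Conflict for D: D → F y y and D → ( y
  Overlap: { '(' }
Conflict for F: F → C g and F → D F y
  Overlap: { 'g' }
Conflict for F: F → C g and F → T
  Overlap: { 'g' }
Conflict for F: F → D F y and F → T
  Overlap: { '(', 'g', 'y' }
Conflict for F: F → D F y and F → y
  Overlap: { 'y' }
Conflict for F: F → T and F → y
  Overlap: { 'y' }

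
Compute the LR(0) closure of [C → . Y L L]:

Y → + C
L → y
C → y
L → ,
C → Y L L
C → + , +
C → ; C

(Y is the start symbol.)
{ [C → . Y L L], [Y → . + C] }

Start with: [C → . Y L L]
  [C → . Y L L] has the dot before Y: add [Y → . + C]
No further items can be added.

CLOSURE = { [C → . Y L L], [Y → . + C] }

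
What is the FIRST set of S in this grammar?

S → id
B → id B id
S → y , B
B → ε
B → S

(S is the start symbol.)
To compute FIRST(S), examine every production with S on the left-hand side, reading each right-hand side left to right until a non-nullable symbol is reached.

From S → id:
  - id is a terminal: add 'id' and stop
From S → y , B:
  - y is a terminal: add 'y' and stop

Collecting: FIRST(S) = { 'id', 'y' }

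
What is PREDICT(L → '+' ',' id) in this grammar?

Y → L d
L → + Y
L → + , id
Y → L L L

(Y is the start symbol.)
{ '+' }

PREDICT(L → '+' ',' id) = (FIRST(RHS) \ {ε}) ∪ (FOLLOW(L) if ε ∈ FIRST(RHS), i.e. RHS ⇒* ε)
FIRST('+' ',' id) = { '+' }
ε ∉ FIRST('+' ',' id), so FOLLOW(L) is not added.
PREDICT(L → '+' ',' id) = { '+' }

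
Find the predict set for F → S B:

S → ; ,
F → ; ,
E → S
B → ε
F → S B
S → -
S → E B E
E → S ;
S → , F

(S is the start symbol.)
PREDICT(F → S B) = (FIRST(RHS) \ {ε}) ∪ (FOLLOW(F) if ε ∈ FIRST(RHS), i.e. RHS ⇒* ε)
FIRST(S) = { ',', '-', ';' }
FIRST(S B) = { ',', '-', ';' }
ε ∉ FIRST(S B), so FOLLOW(F) is not added.
PREDICT(F → S B) = { ',', '-', ';' }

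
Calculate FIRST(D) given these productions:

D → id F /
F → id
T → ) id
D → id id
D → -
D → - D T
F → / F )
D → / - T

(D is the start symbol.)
{ '-', '/', 'id' }

To compute FIRST(D), examine every production with D on the left-hand side, reading each right-hand side left to right until a non-nullable symbol is reached.

From D → id F /:
  - id is a terminal: add 'id' and stop
From D → id id:
  - id is a terminal: add 'id' and stop
From D → -:
  - '-' is a terminal: add '-' and stop
From D → - D T:
  - '-' is a terminal: add '-' and stop
From D → / - T:
  - '/' is a terminal: add '/' and stop

Collecting: FIRST(D) = { '-', '/', 'id' }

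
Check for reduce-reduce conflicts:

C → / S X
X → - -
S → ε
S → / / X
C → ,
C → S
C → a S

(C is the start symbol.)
No reduce-reduce conflicts

A reduce-reduce conflict occurs when an LR(0) state has two complete items [A → α .] and [B → β .] — both call for a reduction, and with no lookahead the parser cannot choose between them.

Augment with C' → C and build the canonical LR(0) collection (I0 = CLOSURE({[C' → . C]}), then GOTO on every symbol after a dot until no new states appear). It has 15 states:
  I0: { [C → . ,], [C → . / S X], [C → . S], [C → . a S], [C' → . C], [S → . / / X], [S → .] }  — shift, reduce
  I1: { [C → , .] }  — reduce
  I2: { [C → / . S X], [S → . / / X], [S → .], [S → / . / X] }  — shift, reduce
  I3: { [C' → C .] }  — accept
  I4: { [C → S .] }  — reduce
  I5: { [C → a . S], [S → . / / X], [S → .] }  — shift, reduce
  I6: { [S → / . / X] }  — shift
  I7: { [C → a S .] }  — reduce
  I8: { [S → / / . X], [X → . - -] }  — shift
  I9: { [X → - . -] }  — shift
  I10: { [S → / / X .] }  — reduce
  I11: { [X → - - .] }  — reduce
  I12: { [S → / . / X], [S → / / . X], [X → . - -] }  — shift
  I13: { [C → / S . X], [X → . - -] }  — shift
  I14: { [C → / S X .] }  — reduce

No state contains more than one complete item.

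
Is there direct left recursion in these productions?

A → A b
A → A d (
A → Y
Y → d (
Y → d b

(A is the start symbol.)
Direct left recursion occurs when N → N α for some non-terminal N (the right-hand side begins with the left-hand side itself).

A → A b: LEFT RECURSIVE (starts with A)
A → A d (: LEFT RECURSIVE (starts with A)
A → Y: starts with Y
Y → d (: starts with d
Y → d b: starts with d

The grammar has direct left recursion on: A.

Answer: Yes, A is left-recursive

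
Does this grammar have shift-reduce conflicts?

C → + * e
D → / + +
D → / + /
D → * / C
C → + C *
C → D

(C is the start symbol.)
Augment with C' → C and build the canonical LR(0) collection (I0 = CLOSURE({[C' → . C]}), then GOTO on every symbol after a dot until no new states appear). It has 15 states:
  I0: { [C → . + * e], [C → . + C *], [C → . D], [C' → . C], [D → . * / C], [D → . / + +], [D → . / + /] }  — shift
  I1: { [D → * . / C] }  — shift
  I2: { [C → + . * e], [C → + . C *], [C → . + * e], [C → . + C *], [C → . D], [D → . * / C], [D → . / + +], [D → . / + /] }  — shift
  I3: { [D → / . + +], [D → / . + /] }  — shift
  I4: { [C' → C .] }  — accept
  I5: { [C → D .] }  — reduce
  I6: { [D → / + . +], [D → / + . /] }  — shift
  I7: { [D → / + + .] }  — reduce
  I8: { [D → / + / .] }  — reduce
  I9: { [C → + * . e], [D → * . / C] }  — shift
  I10: { [C → + C . *] }  — shift
  I11: { [C → + C * .] }  — reduce
  I12: { [C → . + * e], [C → . + C *], [C → . D], [D → * / . C], [D → . * / C], [D → . / + +], [D → . / + /] }  — shift
  I13: { [C → + * e .] }  — reduce
  I14: { [D → * / C .] }  — reduce

No state contains both a complete item and a shift item.

Answer: No shift-reduce conflicts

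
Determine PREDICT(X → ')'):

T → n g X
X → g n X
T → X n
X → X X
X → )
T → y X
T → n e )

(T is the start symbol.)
PREDICT(X → ')') = (FIRST(RHS) \ {ε}) ∪ (FOLLOW(X) if ε ∈ FIRST(RHS), i.e. RHS ⇒* ε)
FIRST(')') = { ')' }
ε ∉ FIRST(')'), so FOLLOW(X) is not added.
PREDICT(X → ')') = { ')' }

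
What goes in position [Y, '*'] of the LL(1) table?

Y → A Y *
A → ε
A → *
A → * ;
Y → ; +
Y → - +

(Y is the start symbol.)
To find M[Y, '*'], we find productions for Y where '*' is in the predict set (PREDICT(N → α) = (FIRST(α) \ {ε}) ∪ (FOLLOW(N) if α ⇒* ε)).

Relevant sets:
  FIRST(A) = { '*', ε }
  FIRST(Y) = { '*', '-', ';' }

Y → A Y *: PREDICT = { '*', '-', ';' }
  '*' is in predict set, so this production goes in M[Y, '*']
Y → ; +: PREDICT = { ';' }
Y → - +: PREDICT = { '-' }

M[Y, '*'] = Y → A Y *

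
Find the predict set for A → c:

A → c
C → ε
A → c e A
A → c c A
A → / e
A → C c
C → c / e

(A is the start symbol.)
{ 'c' }

PREDICT(A → c) = (FIRST(RHS) \ {ε}) ∪ (FOLLOW(A) if ε ∈ FIRST(RHS), i.e. RHS ⇒* ε)
FIRST(c) = { 'c' }
ε ∉ FIRST(c), so FOLLOW(A) is not added.
PREDICT(A → c) = { 'c' }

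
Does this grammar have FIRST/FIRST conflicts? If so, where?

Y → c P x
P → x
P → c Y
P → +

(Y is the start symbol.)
No FIRST/FIRST conflicts.

A FIRST/FIRST conflict occurs when two productions N → α and N → β for the same non-terminal have FIRST(α) ∩ FIRST(β) ≠ ∅ (with ε ∈ FIRST of a nullable right-hand side, so two nullable alternatives also conflict).

Productions for P:
  P → x: FIRST = { 'x' }
  P → c Y: FIRST = { 'c' }
  P → +: FIRST = { '+' }
Y has only one production, so no FIRST/FIRST conflict is possible there.

All alternatives of each non-terminal have pairwise disjoint FIRST sets.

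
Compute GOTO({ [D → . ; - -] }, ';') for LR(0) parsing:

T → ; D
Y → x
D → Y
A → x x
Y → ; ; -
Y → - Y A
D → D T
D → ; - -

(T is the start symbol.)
GOTO(I, ';') = CLOSURE({ [A → αX.β] : [A → α.Xβ] ∈ I, X = ';' })

Items with dot before ';', with the dot advanced:
  [D → . ; - -] → [D → ; . - -]
Closure adds nothing (no advanced item has the dot before a non-terminal).

GOTO = { [D → ; . - -] }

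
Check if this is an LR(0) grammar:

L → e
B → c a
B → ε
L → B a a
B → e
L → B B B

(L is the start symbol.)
A grammar is LR(0) if no state in the canonical LR(0) collection has:
  - both a shift item (dot before a terminal) and a complete item (shift-reduce conflict), or
  - two or more complete items (reduce-reduce conflict; the accept item [L' → L .] counts as a complete item here).

Augment with L' → L and build the canonical LR(0) collection (I0 = CLOSURE({[L' → . L]}), then GOTO on every symbol after a dot until no new states appear). It has 11 states:
  I0: { [B → . c a], [B → . e], [B → .], [L → . B B B], [L → . B a a], [L → . e], [L' → . L] }  — shift, reduce
  I1: { [B → . c a], [B → . e], [B → .], [L → B . B B], [L → B . a a] }  — shift, reduce
  I2: { [L' → L .] }  — accept
  I3: { [B → c . a] }  — shift
  I4: { [B → e .], [L → e .] }  — 2 reduces
  I5: { [B → c a .] }  — reduce
  I6: { [B → . c a], [B → . e], [B → .], [L → B B . B] }  — shift, reduce
  I7: { [L → B a . a] }  — shift
  I8: { [B → e .] }  — reduce
  I9: { [L → B a a .] }  — reduce
  I10: { [L → B B B .] }  — reduce

Conflict in state I0:
  Shift-reduce conflict between [B → .] and [B → . c a]
So the grammar is NOT LR(0).

Answer: No. Shift-reduce conflict between [B → .] and [B → . c a]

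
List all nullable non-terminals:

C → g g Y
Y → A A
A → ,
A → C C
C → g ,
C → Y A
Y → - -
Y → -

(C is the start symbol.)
None

A non-terminal is nullable if it can derive ε (the empty string): either it has an ε-production, or it has a production whose right-hand side consists entirely of nullable non-terminals.

There are no ε-productions, so no non-terminal can derive ε.
No non-terminals are nullable.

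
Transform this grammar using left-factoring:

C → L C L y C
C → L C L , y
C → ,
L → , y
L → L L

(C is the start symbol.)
Left-factoring transforms A → αβ₁ | αβ₂ into A → αA' and A' → β₁ | β₂
(α is the longest common prefix among the alternatives). Repeat until
no nonterminal has two alternatives with a common prefix.

Round 1: C has alternatives sharing prefix 'L C L'. Introduce C': C → L C L C'
  Add: C' → y C
  Add: C' → , y

No remaining common prefixes — done.

Resulting grammar:
C → L C L C'
C' → y C
C' → , y
C → ,
L → , y
L → L L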